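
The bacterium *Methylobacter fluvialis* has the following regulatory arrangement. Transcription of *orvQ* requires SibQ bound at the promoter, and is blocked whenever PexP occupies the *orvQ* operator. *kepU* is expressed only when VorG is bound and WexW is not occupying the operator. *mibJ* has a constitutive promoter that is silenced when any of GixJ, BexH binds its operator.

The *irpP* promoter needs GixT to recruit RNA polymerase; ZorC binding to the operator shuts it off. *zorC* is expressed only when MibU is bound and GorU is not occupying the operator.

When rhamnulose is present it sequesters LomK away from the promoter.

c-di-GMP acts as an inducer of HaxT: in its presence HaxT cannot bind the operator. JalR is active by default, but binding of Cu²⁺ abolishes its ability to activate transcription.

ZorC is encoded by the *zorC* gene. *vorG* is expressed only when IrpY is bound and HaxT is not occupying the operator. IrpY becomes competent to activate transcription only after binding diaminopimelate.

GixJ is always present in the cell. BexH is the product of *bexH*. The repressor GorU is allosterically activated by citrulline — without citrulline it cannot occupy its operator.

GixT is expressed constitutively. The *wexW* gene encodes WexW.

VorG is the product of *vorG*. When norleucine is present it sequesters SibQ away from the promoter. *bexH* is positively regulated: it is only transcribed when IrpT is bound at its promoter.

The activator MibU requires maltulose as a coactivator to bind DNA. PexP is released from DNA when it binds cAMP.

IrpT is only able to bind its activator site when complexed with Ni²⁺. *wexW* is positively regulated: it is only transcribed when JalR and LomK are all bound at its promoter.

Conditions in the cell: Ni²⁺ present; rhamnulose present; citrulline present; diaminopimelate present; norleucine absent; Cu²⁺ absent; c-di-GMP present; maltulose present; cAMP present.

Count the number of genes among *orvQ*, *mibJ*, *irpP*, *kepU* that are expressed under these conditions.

3

cAMP is present, so PexP is inactive.
Norleucine is absent, so SibQ is active.
No repressor is bound and SibQ is active, so *orvQ* is transcribed.
→ *orvQ* is ON.
GixJ is produced constitutively and is active.
Ni²⁺ is present, so IrpT is active.
No repressor is bound and IrpT is active, so *bexH* is transcribed.
So BexH is produced and active.
With repressor GixJ bound, *mibJ* is not transcribed.
→ *mibJ* is OFF.
Maltulose is present, so MibU is active.
Citrulline is present, so GorU is active.
With repressor GorU bound, *zorC* is not transcribed.
So ZorC is not produced.
GixT is produced constitutively and is active.
No repressor is bound and GixT is active, so *irpP* is transcribed.
→ *irpP* is ON.
Diaminopimelate is present, so IrpY is active.
c-di-GMP is present, so HaxT is inactive.
No repressor is bound and IrpY is active, so *vorG* is transcribed.
So VorG is produced and active.
Cu²⁺ is absent, so JalR is active.
Rhamnulose is present, so LomK is inactive.
Required activator LomK is absent, so *wexW* is not transcribed.
So WexW is not produced.
No repressor is bound and VorG is active, so *kepU* is transcribed.
→ *kepU* is ON.
3 of the 4 genes are transcribed.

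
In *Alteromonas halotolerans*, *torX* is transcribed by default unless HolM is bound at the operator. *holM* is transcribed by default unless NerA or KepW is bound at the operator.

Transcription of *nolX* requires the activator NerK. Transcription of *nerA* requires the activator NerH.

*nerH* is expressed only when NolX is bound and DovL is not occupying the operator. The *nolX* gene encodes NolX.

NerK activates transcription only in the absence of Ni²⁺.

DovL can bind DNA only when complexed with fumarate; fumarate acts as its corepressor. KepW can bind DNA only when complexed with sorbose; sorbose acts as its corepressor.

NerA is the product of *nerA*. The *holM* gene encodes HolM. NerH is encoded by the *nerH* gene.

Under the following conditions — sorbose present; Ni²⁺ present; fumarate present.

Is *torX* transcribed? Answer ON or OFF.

Ni²⁺ is present, so NerK is inactive.
Required activator NerK is absent, so *nolX* is not transcribed.
So NolX is not produced.
Fumarate is present, so DovL is active.
With repressor DovL bound, *nerH* is not transcribed.
So NerH is not produced.
Required activator NerH is absent, so *nerA* is not transcribed.
So NerA is not produced.
Sorbose is present, so KepW is active.
With repressor KepW bound, *holM* is not transcribed.
So HolM is not produced.
With no repressor bound, *torX* is transcribed.

ON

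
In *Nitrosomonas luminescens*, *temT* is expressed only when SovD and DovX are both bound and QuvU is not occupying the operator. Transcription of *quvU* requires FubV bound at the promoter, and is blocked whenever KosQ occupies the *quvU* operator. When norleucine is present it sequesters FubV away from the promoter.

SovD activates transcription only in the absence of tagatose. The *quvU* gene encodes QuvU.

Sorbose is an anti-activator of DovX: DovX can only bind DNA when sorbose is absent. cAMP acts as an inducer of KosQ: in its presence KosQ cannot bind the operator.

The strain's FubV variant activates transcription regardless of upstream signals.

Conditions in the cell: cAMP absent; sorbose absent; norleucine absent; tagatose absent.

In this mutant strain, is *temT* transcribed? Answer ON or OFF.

Tagatose is absent, so SovD is active.
Sorbose is absent, so DovX is active.
cAMP is absent, so KosQ is active.
FubV is constitutively active in this strain.
With repressor KosQ bound, *quvU* is not transcribed.
So QuvU is not produced.
No repressor is bound and SovD and DovX are active, so *temT* is transcribed.

ON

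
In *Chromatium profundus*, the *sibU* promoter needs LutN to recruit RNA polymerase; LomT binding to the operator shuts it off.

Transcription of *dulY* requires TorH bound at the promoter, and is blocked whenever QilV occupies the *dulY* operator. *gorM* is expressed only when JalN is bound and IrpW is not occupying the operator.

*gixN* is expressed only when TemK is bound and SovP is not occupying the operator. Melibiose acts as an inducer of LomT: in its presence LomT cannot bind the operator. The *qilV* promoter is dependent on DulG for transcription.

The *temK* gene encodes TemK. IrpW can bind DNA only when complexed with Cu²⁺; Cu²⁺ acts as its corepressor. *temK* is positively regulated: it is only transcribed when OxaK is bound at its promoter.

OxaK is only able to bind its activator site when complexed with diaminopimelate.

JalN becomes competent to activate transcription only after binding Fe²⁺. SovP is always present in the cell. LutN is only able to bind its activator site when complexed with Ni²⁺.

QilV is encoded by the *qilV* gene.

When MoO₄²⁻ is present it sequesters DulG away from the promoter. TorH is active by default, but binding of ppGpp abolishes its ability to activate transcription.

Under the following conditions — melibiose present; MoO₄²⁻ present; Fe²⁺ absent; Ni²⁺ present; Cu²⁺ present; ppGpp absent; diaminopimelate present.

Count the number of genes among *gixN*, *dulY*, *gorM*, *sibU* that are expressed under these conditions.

2

SovP is produced constitutively and is active.
Diaminopimelate is present, so OxaK is active.
No repressor is bound and OxaK is active, so *temK* is transcribed.
So TemK is produced and active.
With repressor SovP bound, *gixN* is not transcribed.
→ *gixN* is OFF.
ppGpp is absent, so TorH is active.
MoO₄²⁻ is present, so DulG is inactive.
Required activator DulG is absent, so *qilV* is not transcribed.
So QilV is not produced.
No repressor is bound and TorH is active, so *dulY* is transcribed.
→ *dulY* is ON.
Cu²⁺ is present, so IrpW is active.
Fe²⁺ is absent, so JalN is inactive.
With repressor IrpW bound, *gorM* is not transcribed.
→ *gorM* is OFF.
Ni²⁺ is present, so LutN is active.
Melibiose is present, so LomT is inactive.
No repressor is bound and LutN is active, so *sibU* is transcribed.
→ *sibU* is ON.
2 of the 4 genes are transcribed.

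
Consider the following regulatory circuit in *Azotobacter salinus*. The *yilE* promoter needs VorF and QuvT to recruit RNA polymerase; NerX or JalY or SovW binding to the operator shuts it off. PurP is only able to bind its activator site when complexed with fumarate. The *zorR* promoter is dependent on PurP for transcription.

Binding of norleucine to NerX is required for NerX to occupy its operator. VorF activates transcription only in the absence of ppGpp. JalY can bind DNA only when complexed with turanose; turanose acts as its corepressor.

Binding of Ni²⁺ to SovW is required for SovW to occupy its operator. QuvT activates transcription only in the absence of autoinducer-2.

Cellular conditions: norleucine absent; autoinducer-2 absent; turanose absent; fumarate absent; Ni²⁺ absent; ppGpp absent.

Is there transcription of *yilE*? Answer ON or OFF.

ppGpp is absent, so VorF is active.
Norleucine is absent, so NerX is inactive.
Autoinducer-2 is absent, so QuvT is active.
Turanose is absent, so JalY is inactive.
Ni²⁺ is absent, so SovW is inactive.
No repressor is bound and VorF and QuvT are active, so *yilE* is transcribed.

ON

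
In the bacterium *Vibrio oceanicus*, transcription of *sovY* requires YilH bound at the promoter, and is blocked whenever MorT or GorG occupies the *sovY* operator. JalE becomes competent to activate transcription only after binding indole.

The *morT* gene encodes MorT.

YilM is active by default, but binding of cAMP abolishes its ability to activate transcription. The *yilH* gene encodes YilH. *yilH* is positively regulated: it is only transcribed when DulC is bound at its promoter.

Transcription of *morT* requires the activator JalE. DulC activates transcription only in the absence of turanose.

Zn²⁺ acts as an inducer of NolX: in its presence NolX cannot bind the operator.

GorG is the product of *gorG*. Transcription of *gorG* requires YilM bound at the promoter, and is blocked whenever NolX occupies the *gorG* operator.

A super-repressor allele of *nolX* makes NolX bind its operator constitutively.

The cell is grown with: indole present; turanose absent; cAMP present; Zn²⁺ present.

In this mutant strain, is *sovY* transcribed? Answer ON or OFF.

OFF

Indole is present, so JalE is active.
No repressor is bound and JalE is active, so *morT* is transcribed.
So MorT is produced and active.
Turanose is absent, so DulC is active.
No repressor is bound and DulC is active, so *yilH* is transcribed.
So YilH is produced and active.
cAMP is present, so YilM is inactive.
NolX is constitutively active in this strain.
With repressor NolX bound, *gorG* is not transcribed.
So GorG is not produced.
With repressor MorT bound, *sovY* is not transcribed.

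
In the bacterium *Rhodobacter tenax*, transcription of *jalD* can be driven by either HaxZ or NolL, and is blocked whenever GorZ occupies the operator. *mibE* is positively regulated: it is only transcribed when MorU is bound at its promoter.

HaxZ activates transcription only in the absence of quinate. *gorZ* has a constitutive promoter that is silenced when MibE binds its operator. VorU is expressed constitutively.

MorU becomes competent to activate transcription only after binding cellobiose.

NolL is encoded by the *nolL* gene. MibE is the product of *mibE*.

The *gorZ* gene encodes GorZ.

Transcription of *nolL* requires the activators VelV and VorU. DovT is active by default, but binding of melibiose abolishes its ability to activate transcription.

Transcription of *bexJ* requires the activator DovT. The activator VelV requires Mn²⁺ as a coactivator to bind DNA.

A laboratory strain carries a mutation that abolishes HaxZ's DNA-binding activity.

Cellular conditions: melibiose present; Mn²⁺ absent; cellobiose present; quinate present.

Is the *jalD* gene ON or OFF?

HaxZ is non-functional in this strain, so it has no effect.
Cellobiose is present, so MorU is active.
No repressor is bound and MorU is active, so *mibE* is transcribed.
So MibE is produced and active.
With repressor MibE bound, *gorZ* is not transcribed.
So GorZ is not produced.
Mn²⁺ is absent, so VelV is inactive.
VorU is produced constitutively and is active.
Required activator VelV is absent, so *nolL* is not transcribed.
So NolL is not produced.
No activator is available at the *jalD* promoter, so *jalD* is not transcribed.

OFF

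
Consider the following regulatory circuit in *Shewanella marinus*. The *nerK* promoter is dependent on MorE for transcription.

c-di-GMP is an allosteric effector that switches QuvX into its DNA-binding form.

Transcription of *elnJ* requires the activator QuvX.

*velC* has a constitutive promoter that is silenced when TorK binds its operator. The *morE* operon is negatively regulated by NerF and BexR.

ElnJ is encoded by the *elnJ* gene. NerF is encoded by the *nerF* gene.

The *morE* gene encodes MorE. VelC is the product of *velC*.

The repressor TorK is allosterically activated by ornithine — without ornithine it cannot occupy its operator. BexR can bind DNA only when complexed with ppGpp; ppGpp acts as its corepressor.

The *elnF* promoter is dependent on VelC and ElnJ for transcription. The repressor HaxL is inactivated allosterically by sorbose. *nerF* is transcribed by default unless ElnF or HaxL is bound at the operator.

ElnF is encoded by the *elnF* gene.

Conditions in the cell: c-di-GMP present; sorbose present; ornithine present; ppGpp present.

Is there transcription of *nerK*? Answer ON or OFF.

OFF

Ornithine is present, so TorK is active.
With repressor TorK bound, *velC* is not transcribed.
So VelC is not produced.
c-di-GMP is present, so QuvX is active.
No repressor is bound and QuvX is active, so *elnJ* is transcribed.
So ElnJ is produced and active.
Required activator VelC is absent, so *elnF* is not transcribed.
So ElnF is not produced.
Sorbose is present, so HaxL is inactive.
With no repressor bound, *nerF* is transcribed.
So NerF is produced and active.
ppGpp is present, so BexR is active.
With repressor NerF bound, *morE* is not transcribed.
So MorE is not produced.
Required activator MorE is absent, so *nerK* is not transcribed.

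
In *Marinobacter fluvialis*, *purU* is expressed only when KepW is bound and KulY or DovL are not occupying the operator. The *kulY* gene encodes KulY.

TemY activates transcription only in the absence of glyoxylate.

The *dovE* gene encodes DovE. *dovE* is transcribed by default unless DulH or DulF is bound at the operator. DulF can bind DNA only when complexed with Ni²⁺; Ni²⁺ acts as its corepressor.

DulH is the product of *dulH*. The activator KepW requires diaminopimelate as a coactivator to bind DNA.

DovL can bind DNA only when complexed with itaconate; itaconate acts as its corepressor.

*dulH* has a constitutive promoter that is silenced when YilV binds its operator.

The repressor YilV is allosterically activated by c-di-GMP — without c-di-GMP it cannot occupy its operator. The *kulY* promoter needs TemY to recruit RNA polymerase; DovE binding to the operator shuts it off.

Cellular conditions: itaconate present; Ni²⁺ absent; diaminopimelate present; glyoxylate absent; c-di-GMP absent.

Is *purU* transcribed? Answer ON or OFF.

Glyoxylate is absent, so TemY is active.
c-di-GMP is absent, so YilV is inactive.
With no repressor bound, *dulH* is transcribed.
So DulH is produced and active.
Ni²⁺ is absent, so DulF is inactive.
With repressor DulH bound, *dovE* is not transcribed.
So DovE is not produced.
No repressor is bound and TemY is active, so *kulY* is transcribed.
So KulY is produced and active.
Diaminopimelate is present, so KepW is active.
Itaconate is present, so DovL is active.
With repressor KulY bound, *purU* is not transcribed.

OFF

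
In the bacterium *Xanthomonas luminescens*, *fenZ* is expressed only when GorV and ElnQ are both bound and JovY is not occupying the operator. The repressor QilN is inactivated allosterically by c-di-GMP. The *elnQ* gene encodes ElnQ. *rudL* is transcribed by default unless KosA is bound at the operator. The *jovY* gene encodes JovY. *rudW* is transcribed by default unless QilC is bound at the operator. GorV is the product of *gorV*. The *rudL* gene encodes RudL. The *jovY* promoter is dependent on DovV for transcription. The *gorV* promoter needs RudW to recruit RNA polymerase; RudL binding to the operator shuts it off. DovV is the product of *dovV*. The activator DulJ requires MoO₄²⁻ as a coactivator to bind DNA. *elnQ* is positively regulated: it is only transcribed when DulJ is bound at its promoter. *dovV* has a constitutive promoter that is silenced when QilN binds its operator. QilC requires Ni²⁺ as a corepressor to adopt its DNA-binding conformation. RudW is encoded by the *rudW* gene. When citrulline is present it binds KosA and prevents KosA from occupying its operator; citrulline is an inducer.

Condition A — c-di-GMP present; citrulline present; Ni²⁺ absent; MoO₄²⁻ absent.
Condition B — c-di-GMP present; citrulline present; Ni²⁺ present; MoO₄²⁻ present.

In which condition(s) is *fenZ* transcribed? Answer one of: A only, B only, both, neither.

neither

Condition A:
c-di-GMP is present, so QilN is inactive.
With no repressor bound, *dovV* is transcribed.
So DovV is produced and active.
No repressor is bound and DovV is active, so *jovY* is transcribed.
So JovY is produced and active.
Citrulline is present, so KosA is inactive.
With no repressor bound, *rudL* is transcribed.
So RudL is produced and active.
Ni²⁺ is absent, so QilC is inactive.
With no repressor bound, *rudW* is transcribed.
So RudW is produced and active.
With repressor RudL bound, *gorV* is not transcribed.
So GorV is not produced.
MoO₄²⁻ is absent, so DulJ is inactive.
Required activator DulJ is absent, so *elnQ* is not transcribed.
So ElnQ is not produced.
With repressor JovY bound, *fenZ* is not transcribed.
→ *fenZ* is OFF in A.
Condition B:
c-di-GMP is present, so QilN is inactive.
With no repressor bound, *dovV* is transcribed.
So DovV is produced and active.
No repressor is bound and DovV is active, so *jovY* is transcribed.
So JovY is produced and active.
Citrulline is present, so KosA is inactive.
With no repressor bound, *rudL* is transcribed.
So RudL is produced and active.
Ni²⁺ is present, so QilC is active.
With repressor QilC bound, *rudW* is not transcribed.
So RudW is not produced.
With repressor RudL bound, *gorV* is not transcribed.
So GorV is not produced.
MoO₄²⁻ is present, so DulJ is active.
No repressor is bound and DulJ is active, so *elnQ* is transcribed.
So ElnQ is produced and active.
With repressor JovY bound, *fenZ* is not transcribed.
→ *fenZ* is OFF in B.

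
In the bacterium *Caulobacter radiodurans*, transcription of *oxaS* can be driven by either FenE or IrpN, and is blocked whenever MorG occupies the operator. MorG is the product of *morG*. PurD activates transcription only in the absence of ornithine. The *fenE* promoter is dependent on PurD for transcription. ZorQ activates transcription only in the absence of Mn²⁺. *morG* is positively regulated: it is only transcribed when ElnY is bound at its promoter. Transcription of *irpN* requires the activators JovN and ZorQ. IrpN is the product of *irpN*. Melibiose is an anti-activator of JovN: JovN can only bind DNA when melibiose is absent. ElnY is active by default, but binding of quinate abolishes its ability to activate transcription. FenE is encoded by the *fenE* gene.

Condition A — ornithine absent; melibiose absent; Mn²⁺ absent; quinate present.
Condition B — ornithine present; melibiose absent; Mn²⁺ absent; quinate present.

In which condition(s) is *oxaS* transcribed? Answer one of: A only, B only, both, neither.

Condition A:
Ornithine is absent, so PurD is active.
No repressor is bound and PurD is active, so *fenE* is transcribed.
So FenE is produced and active.
Melibiose is absent, so JovN is active.
Mn²⁺ is absent, so ZorQ is active.
No repressor is bound and JovN and ZorQ are active, so *irpN* is transcribed.
So IrpN is produced and active.
Quinate is present, so ElnY is inactive.
Required activator ElnY is absent, so *morG* is not transcribed.
So MorG is not produced.
Activator FenE is present, so *oxaS* is transcribed.
→ *oxaS* is ON in A.
Condition B:
Ornithine is present, so PurD is inactive.
Required activator PurD is absent, so *fenE* is not transcribed.
So FenE is not produced.
Melibiose is absent, so JovN is active.
Mn²⁺ is absent, so ZorQ is active.
No repressor is bound and JovN and ZorQ are active, so *irpN* is transcribed.
So IrpN is produced and active.
Quinate is present, so ElnY is inactive.
Required activator ElnY is absent, so *morG* is not transcribed.
So MorG is not produced.
Activator IrpN is present, so *oxaS* is transcribed.
→ *oxaS* is ON in B.

both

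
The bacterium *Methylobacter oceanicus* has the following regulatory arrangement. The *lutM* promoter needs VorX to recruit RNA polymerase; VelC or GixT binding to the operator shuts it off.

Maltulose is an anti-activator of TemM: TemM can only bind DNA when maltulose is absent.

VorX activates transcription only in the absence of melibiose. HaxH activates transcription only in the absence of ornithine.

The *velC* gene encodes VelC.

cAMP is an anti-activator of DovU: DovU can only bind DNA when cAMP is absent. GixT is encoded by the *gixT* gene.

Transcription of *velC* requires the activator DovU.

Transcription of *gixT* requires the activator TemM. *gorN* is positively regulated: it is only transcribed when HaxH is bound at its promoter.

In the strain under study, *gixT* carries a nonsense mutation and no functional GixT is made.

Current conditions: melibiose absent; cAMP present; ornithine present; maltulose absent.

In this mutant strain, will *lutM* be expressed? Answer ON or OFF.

ON

cAMP is present, so DovU is inactive.
Required activator DovU is absent, so *velC* is not transcribed.
So VelC is not produced.
GixT is non-functional in this strain, so it has no effect.
Melibiose is absent, so VorX is active.
No repressor is bound and VorX is active, so *lutM* is transcribed.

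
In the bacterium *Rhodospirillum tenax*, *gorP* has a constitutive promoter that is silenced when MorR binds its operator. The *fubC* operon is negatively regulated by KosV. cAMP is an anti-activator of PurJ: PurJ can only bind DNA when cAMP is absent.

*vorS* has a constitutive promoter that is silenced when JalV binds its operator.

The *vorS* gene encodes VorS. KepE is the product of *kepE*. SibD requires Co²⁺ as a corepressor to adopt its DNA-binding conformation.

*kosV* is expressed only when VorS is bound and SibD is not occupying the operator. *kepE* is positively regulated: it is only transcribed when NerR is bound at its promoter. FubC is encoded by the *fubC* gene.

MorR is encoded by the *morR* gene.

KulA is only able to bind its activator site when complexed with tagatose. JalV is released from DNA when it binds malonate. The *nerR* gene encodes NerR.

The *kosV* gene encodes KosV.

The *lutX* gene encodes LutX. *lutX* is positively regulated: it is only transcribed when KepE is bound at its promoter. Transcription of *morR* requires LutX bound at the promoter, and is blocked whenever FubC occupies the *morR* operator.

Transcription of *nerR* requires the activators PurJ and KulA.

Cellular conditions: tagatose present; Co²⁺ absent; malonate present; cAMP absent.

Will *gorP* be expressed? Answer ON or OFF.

cAMP is absent, so PurJ is active.
Tagatose is present, so KulA is active.
No repressor is bound and PurJ and KulA are active, so *nerR* is transcribed.
So NerR is produced and active.
No repressor is bound and NerR is active, so *kepE* is transcribed.
So KepE is produced and active.
No repressor is bound and KepE is active, so *lutX* is transcribed.
So LutX is produced and active.
Malonate is present, so JalV is inactive.
With no repressor bound, *vorS* is transcribed.
So VorS is produced and active.
Co²⁺ is absent, so SibD is inactive.
No repressor is bound and VorS is active, so *kosV* is transcribed.
So KosV is produced and active.
With repressor KosV bound, *fubC* is not transcribed.
So FubC is not produced.
No repressor is bound and LutX is active, so *morR* is transcribed.
So MorR is produced and active.
With repressor MorR bound, *gorP* is not transcribed.

OFF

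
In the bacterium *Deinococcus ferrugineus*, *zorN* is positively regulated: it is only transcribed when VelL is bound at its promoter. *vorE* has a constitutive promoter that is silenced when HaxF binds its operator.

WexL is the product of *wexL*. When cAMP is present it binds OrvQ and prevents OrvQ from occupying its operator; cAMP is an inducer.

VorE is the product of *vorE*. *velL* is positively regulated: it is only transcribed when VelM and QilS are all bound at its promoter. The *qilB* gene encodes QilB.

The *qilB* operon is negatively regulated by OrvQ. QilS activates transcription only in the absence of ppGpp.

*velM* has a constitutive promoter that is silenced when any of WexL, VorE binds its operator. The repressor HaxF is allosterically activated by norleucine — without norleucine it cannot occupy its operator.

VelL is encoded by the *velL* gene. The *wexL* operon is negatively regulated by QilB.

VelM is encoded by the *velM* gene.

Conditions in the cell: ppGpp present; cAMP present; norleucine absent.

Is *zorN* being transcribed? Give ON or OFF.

cAMP is present, so OrvQ is inactive.
With no repressor bound, *qilB* is transcribed.
So QilB is produced and active.
With repressor QilB bound, *wexL* is not transcribed.
So WexL is not produced.
Norleucine is absent, so HaxF is inactive.
With no repressor bound, *vorE* is transcribed.
So VorE is produced and active.
With repressor VorE bound, *velM* is not transcribed.
So VelM is not produced.
ppGpp is present, so QilS is inactive.
Required activator VelM is absent, so *velL* is not transcribed.
So VelL is not produced.
Required activator VelL is absent, so *zorN* is not transcribed.

OFF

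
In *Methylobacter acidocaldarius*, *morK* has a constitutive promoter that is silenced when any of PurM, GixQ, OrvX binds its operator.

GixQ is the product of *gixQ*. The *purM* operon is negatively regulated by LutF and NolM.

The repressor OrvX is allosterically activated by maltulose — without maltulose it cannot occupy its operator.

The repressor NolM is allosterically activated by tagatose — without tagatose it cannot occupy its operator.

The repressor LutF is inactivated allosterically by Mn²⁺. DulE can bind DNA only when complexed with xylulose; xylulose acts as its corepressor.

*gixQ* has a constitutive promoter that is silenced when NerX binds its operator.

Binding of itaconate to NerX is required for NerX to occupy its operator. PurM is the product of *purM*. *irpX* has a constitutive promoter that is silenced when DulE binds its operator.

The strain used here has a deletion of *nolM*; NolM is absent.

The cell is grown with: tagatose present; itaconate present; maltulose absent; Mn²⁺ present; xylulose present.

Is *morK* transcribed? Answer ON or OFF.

Mn²⁺ is present, so LutF is inactive.
NolM is non-functional in this strain, so it has no effect.
With no repressor bound, *purM* is transcribed.
So PurM is produced and active.
Itaconate is present, so NerX is active.
With repressor NerX bound, *gixQ* is not transcribed.
So GixQ is not produced.
Maltulose is absent, so OrvX is inactive.
With repressor PurM bound, *morK* is not transcribed.

OFF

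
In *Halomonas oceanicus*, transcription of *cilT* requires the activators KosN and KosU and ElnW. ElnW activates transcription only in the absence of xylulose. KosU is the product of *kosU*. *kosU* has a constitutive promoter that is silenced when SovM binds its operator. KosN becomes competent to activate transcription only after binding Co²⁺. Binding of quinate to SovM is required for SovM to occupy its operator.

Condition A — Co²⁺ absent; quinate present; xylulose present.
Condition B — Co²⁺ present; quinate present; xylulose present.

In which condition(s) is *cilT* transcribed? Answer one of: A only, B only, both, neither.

neither

Condition A:
Co²⁺ is absent, so KosN is inactive.
Quinate is present, so SovM is active.
With repressor SovM bound, *kosU* is not transcribed.
So KosU is not produced.
Xylulose is present, so ElnW is inactive.
Required activator KosN is absent, so *cilT* is not transcribed.
→ *cilT* is OFF in A.
Condition B:
Co²⁺ is present, so KosN is active.
Quinate is present, so SovM is active.
With repressor SovM bound, *kosU* is not transcribed.
So KosU is not produced.
Xylulose is present, so ElnW is inactive.
Required activator KosU is absent, so *cilT* is not transcribed.
→ *cilT* is OFF in B.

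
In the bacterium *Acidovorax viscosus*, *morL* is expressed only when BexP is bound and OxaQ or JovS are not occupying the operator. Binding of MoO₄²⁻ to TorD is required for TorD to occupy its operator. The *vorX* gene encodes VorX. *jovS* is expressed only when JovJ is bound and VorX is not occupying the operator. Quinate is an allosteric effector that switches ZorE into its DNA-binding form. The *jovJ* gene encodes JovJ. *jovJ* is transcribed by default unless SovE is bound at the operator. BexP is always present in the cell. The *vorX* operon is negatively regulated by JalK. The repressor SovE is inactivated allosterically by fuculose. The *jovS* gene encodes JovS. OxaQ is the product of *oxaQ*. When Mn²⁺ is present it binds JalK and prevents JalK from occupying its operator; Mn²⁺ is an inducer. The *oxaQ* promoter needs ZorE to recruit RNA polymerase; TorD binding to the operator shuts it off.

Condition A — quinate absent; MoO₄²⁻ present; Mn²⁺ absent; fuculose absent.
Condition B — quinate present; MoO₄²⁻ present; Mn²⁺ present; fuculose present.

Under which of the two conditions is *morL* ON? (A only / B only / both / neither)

Condition A:
BexP is produced constitutively and is active.
Quinate is absent, so ZorE is inactive.
MoO₄²⁻ is present, so TorD is active.
With repressor TorD bound, *oxaQ* is not transcribed.
So OxaQ is not produced.
Mn²⁺ is absent, so JalK is active.
With repressor JalK bound, *vorX* is not transcribed.
So VorX is not produced.
Fuculose is absent, so SovE is active.
With repressor SovE bound, *jovJ* is not transcribed.
So JovJ is not produced.
Required activator JovJ is absent, so *jovS* is not transcribed.
So JovS is not produced.
No repressor is bound and BexP is active, so *morL* is transcribed.
→ *morL* is ON in A.
Condition B:
BexP is produced constitutively and is active.
Quinate is present, so ZorE is active.
MoO₄²⁻ is present, so TorD is active.
With repressor TorD bound, *oxaQ* is not transcribed.
So OxaQ is not produced.
Mn²⁺ is present, so JalK is inactive.
With no repressor bound, *vorX* is transcribed.
So VorX is produced and active.
Fuculose is present, so SovE is inactive.
With no repressor bound, *jovJ* is transcribed.
So JovJ is produced and active.
With repressor VorX bound, *jovS* is not transcribed.
So JovS is not produced.
No repressor is bound and BexP is active, so *morL* is transcribed.
→ *morL* is ON in B.

both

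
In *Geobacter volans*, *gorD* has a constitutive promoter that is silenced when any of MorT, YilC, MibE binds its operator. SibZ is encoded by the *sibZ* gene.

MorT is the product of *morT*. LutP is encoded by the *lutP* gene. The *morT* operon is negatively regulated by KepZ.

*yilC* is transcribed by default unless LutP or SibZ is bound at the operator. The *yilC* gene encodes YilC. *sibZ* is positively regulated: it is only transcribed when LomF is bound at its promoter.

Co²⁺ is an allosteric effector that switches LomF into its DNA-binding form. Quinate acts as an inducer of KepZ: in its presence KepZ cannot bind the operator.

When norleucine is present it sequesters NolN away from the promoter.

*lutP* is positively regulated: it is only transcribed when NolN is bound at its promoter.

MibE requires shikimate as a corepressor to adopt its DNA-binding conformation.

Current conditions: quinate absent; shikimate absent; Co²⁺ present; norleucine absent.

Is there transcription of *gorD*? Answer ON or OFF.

ON

Quinate is absent, so KepZ is active.
With repressor KepZ bound, *morT* is not transcribed.
So MorT is not produced.
Norleucine is absent, so NolN is active.
No repressor is bound and NolN is active, so *lutP* is transcribed.
So LutP is produced and active.
Co²⁺ is present, so LomF is active.
No repressor is bound and LomF is active, so *sibZ* is transcribed.
So SibZ is produced and active.
With repressor LutP bound, *yilC* is not transcribed.
So YilC is not produced.
Shikimate is absent, so MibE is inactive.
With no repressor bound, *gorD* is transcribed.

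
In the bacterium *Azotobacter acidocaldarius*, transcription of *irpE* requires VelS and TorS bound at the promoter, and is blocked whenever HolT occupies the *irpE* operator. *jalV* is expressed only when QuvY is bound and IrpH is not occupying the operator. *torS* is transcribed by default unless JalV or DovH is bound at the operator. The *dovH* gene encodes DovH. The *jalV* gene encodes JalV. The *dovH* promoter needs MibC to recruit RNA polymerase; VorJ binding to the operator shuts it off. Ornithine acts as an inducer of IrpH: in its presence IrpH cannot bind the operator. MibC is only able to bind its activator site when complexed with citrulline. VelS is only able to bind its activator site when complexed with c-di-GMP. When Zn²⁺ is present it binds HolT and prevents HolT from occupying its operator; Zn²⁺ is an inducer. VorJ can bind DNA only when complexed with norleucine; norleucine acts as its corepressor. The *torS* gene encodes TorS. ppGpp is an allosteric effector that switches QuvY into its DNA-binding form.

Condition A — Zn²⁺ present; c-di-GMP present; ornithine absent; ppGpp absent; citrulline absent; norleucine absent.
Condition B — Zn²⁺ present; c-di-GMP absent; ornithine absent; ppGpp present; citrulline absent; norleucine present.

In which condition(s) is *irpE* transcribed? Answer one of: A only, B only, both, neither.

A only

Condition A:
Zn²⁺ is present, so HolT is inactive.
c-di-GMP is present, so VelS is active.
Ornithine is absent, so IrpH is active.
ppGpp is absent, so QuvY is inactive.
With repressor IrpH bound, *jalV* is not transcribed.
So JalV is not produced.
Citrulline is absent, so MibC is inactive.
Norleucine is absent, so VorJ is inactive.
Required activator MibC is absent, so *dovH* is not transcribed.
So DovH is not produced.
With no repressor bound, *torS* is transcribed.
So TorS is produced and active.
No repressor is bound and VelS and TorS are active, so *irpE* is transcribed.
→ *irpE* is ON in A.
Condition B:
Zn²⁺ is present, so HolT is inactive.
c-di-GMP is absent, so VelS is inactive.
Ornithine is absent, so IrpH is active.
ppGpp is present, so QuvY is active.
With repressor IrpH bound, *jalV* is not transcribed.
So JalV is not produced.
Citrulline is absent, so MibC is inactive.
Norleucine is present, so VorJ is active.
With repressor VorJ bound, *dovH* is not transcribed.
So DovH is not produced.
With no repressor bound, *torS* is transcribed.
So TorS is produced and active.
Required activator VelS is absent, so *irpE* is not transcribed.
→ *irpE* is OFF in B.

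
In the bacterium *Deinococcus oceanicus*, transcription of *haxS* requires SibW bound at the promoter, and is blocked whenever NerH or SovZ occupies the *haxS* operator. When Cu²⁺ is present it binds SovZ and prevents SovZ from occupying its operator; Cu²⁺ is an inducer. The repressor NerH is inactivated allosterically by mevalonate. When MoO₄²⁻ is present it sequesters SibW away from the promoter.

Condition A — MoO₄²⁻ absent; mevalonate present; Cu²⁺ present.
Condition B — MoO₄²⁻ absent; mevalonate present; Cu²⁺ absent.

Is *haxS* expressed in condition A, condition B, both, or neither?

A only

Condition A:
MoO₄²⁻ is absent, so SibW is active.
Mevalonate is present, so NerH is inactive.
Cu²⁺ is present, so SovZ is inactive.
No repressor is bound and SibW is active, so *haxS* is transcribed.
→ *haxS* is ON in A.
Condition B:
MoO₄²⁻ is absent, so SibW is active.
Mevalonate is present, so NerH is inactive.
Cu²⁺ is absent, so SovZ is active.
With repressor SovZ bound, *haxS* is not transcribed.
→ *haxS* is OFF in B.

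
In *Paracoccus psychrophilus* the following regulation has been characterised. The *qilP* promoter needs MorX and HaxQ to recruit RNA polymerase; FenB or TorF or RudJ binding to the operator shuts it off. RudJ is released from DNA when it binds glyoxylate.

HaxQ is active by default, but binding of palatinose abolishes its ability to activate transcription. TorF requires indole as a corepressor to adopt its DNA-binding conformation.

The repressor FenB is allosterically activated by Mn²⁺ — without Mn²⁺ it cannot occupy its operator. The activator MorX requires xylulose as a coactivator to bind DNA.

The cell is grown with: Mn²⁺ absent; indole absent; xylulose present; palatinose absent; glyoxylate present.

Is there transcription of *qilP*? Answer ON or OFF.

Xylulose is present, so MorX is active.
Mn²⁺ is absent, so FenB is inactive.
Indole is absent, so TorF is inactive.
Palatinose is absent, so HaxQ is active.
Glyoxylate is present, so RudJ is inactive.
No repressor is bound and MorX and HaxQ are active, so *qilP* is transcribed.

ON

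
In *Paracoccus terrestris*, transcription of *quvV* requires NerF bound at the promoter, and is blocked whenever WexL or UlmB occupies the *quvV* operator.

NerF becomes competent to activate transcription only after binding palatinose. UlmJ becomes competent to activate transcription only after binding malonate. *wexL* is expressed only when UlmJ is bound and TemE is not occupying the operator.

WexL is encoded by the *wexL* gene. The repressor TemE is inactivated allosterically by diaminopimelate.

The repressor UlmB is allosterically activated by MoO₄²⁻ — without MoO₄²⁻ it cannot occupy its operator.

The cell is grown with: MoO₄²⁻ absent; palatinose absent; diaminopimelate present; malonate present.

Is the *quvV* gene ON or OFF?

OFF

Palatinose is absent, so NerF is inactive.
Diaminopimelate is present, so TemE is inactive.
Malonate is present, so UlmJ is active.
No repressor is bound and UlmJ is active, so *wexL* is transcribed.
So WexL is produced and active.
MoO₄²⁻ is absent, so UlmB is inactive.
With repressor WexL bound, *quvV* is not transcribed.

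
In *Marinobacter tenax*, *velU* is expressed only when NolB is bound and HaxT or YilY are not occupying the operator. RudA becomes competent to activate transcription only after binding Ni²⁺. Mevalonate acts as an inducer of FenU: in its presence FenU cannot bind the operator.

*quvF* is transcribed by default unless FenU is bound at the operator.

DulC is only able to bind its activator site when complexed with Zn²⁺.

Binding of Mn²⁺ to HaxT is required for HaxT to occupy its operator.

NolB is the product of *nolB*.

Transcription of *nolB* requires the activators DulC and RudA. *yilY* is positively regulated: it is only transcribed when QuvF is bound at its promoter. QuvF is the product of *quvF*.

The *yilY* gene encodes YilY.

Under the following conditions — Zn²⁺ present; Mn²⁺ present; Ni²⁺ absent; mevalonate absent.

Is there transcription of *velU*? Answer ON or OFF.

Zn²⁺ is present, so DulC is active.
Ni²⁺ is absent, so RudA is inactive.
Required activator RudA is absent, so *nolB* is not transcribed.
So NolB is not produced.
Mn²⁺ is present, so HaxT is active.
Mevalonate is absent, so FenU is active.
With repressor FenU bound, *quvF* is not transcribed.
So QuvF is not produced.
Required activator QuvF is absent, so *yilY* is not transcribed.
So YilY is not produced.
With repressor HaxT bound, *velU* is not transcribed.

OFF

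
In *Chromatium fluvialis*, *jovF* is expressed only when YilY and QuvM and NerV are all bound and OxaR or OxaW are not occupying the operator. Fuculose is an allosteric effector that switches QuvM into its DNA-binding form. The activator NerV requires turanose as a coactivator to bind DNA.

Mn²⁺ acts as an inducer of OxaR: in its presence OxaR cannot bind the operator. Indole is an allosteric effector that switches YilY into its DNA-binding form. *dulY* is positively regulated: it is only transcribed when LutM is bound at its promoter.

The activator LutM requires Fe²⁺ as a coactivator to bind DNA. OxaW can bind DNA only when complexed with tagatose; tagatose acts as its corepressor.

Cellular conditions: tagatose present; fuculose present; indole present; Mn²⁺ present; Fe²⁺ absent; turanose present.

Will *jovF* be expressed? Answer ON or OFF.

OFF

Mn²⁺ is present, so OxaR is inactive.
Indole is present, so YilY is active.
Fuculose is present, so QuvM is active.
Turanose is present, so NerV is active.
Tagatose is present, so OxaW is active.
With repressor OxaW bound, *jovF* is not transcribed.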